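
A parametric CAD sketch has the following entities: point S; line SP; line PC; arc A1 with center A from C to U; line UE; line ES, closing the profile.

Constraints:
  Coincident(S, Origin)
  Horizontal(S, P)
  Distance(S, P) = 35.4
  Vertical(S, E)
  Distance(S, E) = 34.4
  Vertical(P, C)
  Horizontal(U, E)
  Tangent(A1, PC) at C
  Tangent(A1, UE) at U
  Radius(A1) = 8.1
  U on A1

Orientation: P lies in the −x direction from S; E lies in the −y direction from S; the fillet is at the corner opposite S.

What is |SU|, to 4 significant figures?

43.92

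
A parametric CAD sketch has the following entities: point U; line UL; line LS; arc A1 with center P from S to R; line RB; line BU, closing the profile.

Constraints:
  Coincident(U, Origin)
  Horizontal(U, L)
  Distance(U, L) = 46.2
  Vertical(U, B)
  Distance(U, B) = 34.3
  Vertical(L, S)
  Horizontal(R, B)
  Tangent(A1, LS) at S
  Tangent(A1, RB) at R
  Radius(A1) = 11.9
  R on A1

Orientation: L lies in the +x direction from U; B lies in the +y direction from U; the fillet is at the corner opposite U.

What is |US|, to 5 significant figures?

51.344

The virtual corner opposite U is at (46.200, 34.300). The tangent condition forces PS to be normal to LS and tangency of A1 to RB means the radius PR is perpendicular to RB, with radius 11.9, so the center P sits 11.9 in from both sides at P = (34.300, 22.400). That places the tangent points at S = (46.200, 22.400) on LS and R = (34.300, 34.300) on RB. Then |US| = |S − U| = 51.344.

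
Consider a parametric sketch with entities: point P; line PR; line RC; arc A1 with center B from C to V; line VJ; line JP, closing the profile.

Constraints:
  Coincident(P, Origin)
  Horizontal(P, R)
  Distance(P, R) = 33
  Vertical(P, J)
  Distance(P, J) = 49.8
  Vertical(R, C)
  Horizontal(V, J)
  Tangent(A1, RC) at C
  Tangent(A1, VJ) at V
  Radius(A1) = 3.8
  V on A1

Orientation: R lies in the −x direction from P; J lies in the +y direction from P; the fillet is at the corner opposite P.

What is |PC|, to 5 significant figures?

56.613

The virtual corner opposite P is at (-33.000, 49.800). Since A1 is tangent to RC there, BC ⟂ RC and A1 meets VJ tangentially, so BV is at right angles to VJ, with radius 3.8, so the center B sits 3.8 in from both sides at B = (-29.200, 46.000). That places the tangent points at C = (-33.000, 46.000) on RC and V = (-29.200, 49.800) on VJ. Then |PC| = |C − P| = 56.613.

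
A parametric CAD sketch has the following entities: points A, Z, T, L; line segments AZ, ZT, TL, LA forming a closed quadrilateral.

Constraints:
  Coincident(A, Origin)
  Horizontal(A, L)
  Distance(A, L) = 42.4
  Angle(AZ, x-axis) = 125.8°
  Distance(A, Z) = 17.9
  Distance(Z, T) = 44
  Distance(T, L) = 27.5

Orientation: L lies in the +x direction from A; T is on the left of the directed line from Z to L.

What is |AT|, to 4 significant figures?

41.03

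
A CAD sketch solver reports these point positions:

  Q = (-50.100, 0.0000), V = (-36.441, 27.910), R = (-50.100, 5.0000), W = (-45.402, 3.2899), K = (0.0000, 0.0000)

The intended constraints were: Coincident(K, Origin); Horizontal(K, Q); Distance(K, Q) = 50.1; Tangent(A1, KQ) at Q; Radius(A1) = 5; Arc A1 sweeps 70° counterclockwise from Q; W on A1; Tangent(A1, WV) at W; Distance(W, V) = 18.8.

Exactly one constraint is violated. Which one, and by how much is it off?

Distance(W, V) = 18.8 — off by 7.40.

K = (0.00, 0.00) ✓; K.y = 0.00, Q.y = 0.00 ✓; |KQ| = 50.10 ✓; ∠(RQ, QK) = 90.00° ✓; |RQ| = 5.000 ✓; bearing(R→W) − bearing(R→Q) = 70.00° ✓; |RW| = 5.000 ✓; ∠(RW, WV) = 90.00° ✓; |WV| = 26.20 ✗.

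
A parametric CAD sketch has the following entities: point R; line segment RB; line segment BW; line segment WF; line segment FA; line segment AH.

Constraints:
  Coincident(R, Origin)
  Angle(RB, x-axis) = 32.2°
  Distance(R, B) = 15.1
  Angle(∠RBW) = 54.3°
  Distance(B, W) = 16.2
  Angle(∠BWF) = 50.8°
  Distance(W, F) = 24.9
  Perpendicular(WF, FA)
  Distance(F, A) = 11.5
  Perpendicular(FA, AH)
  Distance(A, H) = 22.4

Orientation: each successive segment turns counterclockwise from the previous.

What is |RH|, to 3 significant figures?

17.9

WF is perpendicular to FA, so FA runs at 17.1°; with |FA| = 11.5, A = (16.1, -6.28). FA is perpendicular to AH, so AH runs at 107°; with |AH| = 22.4, H = (9.49, 15.1). Then |RH| = |H − R| = 17.9.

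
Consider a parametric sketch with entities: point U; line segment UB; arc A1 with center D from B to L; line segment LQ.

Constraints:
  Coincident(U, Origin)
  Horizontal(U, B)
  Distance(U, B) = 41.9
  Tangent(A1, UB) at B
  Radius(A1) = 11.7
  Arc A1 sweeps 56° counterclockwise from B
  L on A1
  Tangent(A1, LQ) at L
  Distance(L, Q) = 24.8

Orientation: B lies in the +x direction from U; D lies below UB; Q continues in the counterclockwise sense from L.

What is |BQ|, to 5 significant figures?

34.883

On A1, B sits at bearing 90° from D; a 56° counterclockwise sweep puts L at bearing 146°, so L = D + 11.7·(cos 146°, sin 146°) = (32.200, -5.1574). A1 meets LQ tangentially, so DL is at right angles to LQ, so LQ runs along (−sin 146°, cos 146°); with |LQ| = 24.8, Q = (18.332, -25.718). Then |BQ| = |Q − B| = 34.883.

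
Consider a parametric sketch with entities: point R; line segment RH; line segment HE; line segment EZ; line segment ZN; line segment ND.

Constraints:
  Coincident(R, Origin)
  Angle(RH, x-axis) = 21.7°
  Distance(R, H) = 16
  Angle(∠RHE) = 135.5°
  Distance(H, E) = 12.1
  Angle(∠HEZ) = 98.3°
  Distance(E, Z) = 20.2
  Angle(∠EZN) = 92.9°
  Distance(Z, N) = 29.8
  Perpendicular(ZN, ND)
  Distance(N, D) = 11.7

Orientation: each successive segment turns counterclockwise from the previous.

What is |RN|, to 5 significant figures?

14.830

R is at the origin; RH runs at 21.7° with length 16.0, so H = (14.866, 5.9159). ∠RHE = 135.5° gives HE at 66.200° from the x-axis; with |HE| = 12.1, E = (19.749, 16.987). ∠HEZ = 98.3° gives EZ at 147.90° from the x-axis; with |EZ| = 20.2, Z = (2.6372, 27.721). ∠EZN = 92.9° gives ZN at -125.00° from the x-axis; with |ZN| = 29.8, N = (-14.455, 3.3105). Then |RN| = |N − R| = 14.830.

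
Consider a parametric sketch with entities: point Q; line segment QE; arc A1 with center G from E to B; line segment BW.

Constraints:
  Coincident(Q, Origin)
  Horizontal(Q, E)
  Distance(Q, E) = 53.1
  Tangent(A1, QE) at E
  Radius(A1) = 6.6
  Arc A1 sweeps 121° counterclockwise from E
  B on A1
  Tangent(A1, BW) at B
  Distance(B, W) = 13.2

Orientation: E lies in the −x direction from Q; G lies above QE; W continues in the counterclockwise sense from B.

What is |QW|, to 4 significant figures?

58.28

Q is at the origin; QE is horizontal with |QE| = 53.1 and E on the −x side, so E = (-53.10, 0.000). Since A1 is tangent to QE there, GE ⟂ QE, so G = E + (0, 6.6) = (-53.10, 6.600). On A1, E sits at bearing -90° from G; a 121° counterclockwise sweep puts B at bearing 31°, so B = G + 6.6·(cos 31°, sin 31°) = (-47.44, 9.999). Since A1 is tangent to BW there, GB ⟂ BW, so BW runs along (−sin 31°, cos 31°); with |BW| = 13.2, W = (-54.24, 21.31). Then |QW| = |W − Q| = 58.28.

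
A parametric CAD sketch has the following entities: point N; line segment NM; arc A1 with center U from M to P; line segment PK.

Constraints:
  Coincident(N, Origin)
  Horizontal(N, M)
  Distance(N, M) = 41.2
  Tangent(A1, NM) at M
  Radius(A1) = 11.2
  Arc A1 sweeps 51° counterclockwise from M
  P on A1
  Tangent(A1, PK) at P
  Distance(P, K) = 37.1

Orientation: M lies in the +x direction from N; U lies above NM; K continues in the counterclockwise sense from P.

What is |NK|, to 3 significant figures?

80.3

N is at the origin; N and M share the same y with |NM| = 41.2 and M on the +x side, so M = (41.2, 0.00). A1 meets NM tangentially, so UM is at right angles to NM, so U = M + (0, 11.2) = (41.2, 11.2). On A1, M sits at bearing -90° from U; a 51° counterclockwise sweep puts P at bearing -39°, so P = U + 11.2·(cos -39°, sin -39°) = (49.9, 4.15). Tangency of A1 to PK means the radius UP is perpendicular to PK, so PK runs along (−sin -39°, cos -39°); with |PK| = 37.1, K = (73.3, 33.0). Then |NK| = |K − N| = 80.3.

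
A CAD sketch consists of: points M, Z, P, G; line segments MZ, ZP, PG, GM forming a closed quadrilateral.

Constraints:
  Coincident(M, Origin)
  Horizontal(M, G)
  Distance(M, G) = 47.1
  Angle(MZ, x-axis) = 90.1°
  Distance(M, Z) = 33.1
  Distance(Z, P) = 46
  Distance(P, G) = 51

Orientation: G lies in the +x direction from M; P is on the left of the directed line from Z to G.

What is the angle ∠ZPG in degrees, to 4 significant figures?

72.67°

M is at the origin; MG is horizontal with |MG| = 47.1 and G in +x, so G = (47.1, 0). MZ runs at 90.1° with |MZ| = 33.1, so Z = (-0.05777, 33.10). P is determined by |ZP| = 46.0 and |PG| = 51.0 together: it lies at the intersection of circle(Z, 46.0) and circle(G, 51.0). With |ZG| = 57.61, the foot of the radical line on ZG is 24.60 from Z and the perpendicular offset is √(46.0² − 24.60²) = 38.87. Taking the left-of-ZG solution: P = (42.41, 50.78).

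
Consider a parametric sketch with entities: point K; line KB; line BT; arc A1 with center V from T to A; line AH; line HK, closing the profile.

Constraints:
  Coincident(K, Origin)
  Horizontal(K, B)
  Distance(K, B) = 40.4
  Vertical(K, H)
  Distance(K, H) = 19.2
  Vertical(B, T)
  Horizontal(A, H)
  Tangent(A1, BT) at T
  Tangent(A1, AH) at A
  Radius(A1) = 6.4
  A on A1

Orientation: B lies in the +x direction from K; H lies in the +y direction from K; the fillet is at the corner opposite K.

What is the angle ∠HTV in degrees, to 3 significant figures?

9.00°

K is at the origin; KB is horizontal with |KB| = 40.4 and B on the +x side, so B = (40.4, 0.00). KH is vertical with |KH| = 19.2 and H on the +y side, so H = (0.00, 19.2). The virtual corner opposite K is at (40.4, 19.2). Since A1 is tangent to BT there, VT ⟂ BT and the tangent condition forces VA to be normal to AH, with radius 6.4, so the center V sits 6.4 in from both sides at V = (34.0, 12.8). That places the tangent points at T = (40.4, 12.8) on BT and A = (34.0, 19.2) on AH. Then cos ∠HTV = TH·TV / (|TH||TV|), giving 9.00°.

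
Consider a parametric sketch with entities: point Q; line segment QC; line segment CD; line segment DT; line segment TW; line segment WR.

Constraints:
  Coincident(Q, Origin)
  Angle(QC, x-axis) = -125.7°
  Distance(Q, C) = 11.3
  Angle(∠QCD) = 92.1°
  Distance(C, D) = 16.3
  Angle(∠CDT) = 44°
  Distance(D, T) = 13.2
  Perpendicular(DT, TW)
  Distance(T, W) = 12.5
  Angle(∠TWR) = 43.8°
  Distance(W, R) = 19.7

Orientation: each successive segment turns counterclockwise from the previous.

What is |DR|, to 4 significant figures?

1.773

Q is at the origin; QC runs at -125.7° with length 11.3, so C = (-6.594, -9.177). ∠QCD = 92.1° gives CD at -37.80° from the x-axis; with |CD| = 16.3, D = (6.286, -19.17). ∠CDT = 44.0° gives DT at 98.20° from the x-axis; with |DT| = 13.2, T = (4.403, -6.102). The perpendicularity gives TW at right angles to DT, so TW runs at -171.8°; with |TW| = 12.5, W = (-7.969, -7.885). ∠TWR = 43.8° gives WR at -35.60° from the x-axis; with |WR| = 19.7, R = (8.049, -19.35). Then |DR| = |R − D| = 1.773.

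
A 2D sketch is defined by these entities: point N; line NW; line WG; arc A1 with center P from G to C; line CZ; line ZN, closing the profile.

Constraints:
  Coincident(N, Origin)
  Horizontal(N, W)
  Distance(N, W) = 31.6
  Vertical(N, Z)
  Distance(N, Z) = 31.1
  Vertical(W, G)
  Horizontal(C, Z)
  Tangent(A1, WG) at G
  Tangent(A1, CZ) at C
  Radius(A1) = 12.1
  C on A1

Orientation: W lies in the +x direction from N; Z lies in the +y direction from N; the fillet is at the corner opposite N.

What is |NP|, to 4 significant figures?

27.23

N is at the origin; N and W share the same y with |NW| = 31.6 and W on the +x side, so W = (31.60, 0.000). N and Z share the same x with |NZ| = 31.1 and Z on the +y side, so Z = (0.000, 31.10). The virtual corner opposite N is at (31.60, 31.10). Since A1 is tangent to WG there, PG ⟂ WG and since A1 is tangent to CZ there, PC ⟂ CZ, with radius 12.1, so the center P sits 12.1 in from both sides at P = (19.50, 19.00). Then |NP| = |P − N| = 27.23.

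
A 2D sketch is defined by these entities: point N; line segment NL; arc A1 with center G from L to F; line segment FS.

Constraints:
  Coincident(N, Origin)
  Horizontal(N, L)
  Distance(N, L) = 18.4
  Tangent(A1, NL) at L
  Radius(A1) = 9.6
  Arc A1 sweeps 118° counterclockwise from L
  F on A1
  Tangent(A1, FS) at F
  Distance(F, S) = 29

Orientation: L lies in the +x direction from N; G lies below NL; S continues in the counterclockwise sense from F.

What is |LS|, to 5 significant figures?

40.043

N is at the origin; N and L share the same y with |NL| = 18.4 and L on the +x side, so L = (18.400, 0.0000). Since A1 is tangent to NL there, GL ⟂ NL, so G = L + (0, -9.6) = (18.400, -9.6000). On A1, L sits at bearing 90° from G; a 118° counterclockwise sweep puts F at bearing 208°, so F = G + 9.6·(cos 208°, sin 208°) = (9.9237, -14.107). A1 meets FS tangentially, so GF is at right angles to FS, so FS runs along (−sin 208°, cos 208°); with |FS| = 29.0, S = (23.538, -39.712). Then |LS| = |S − L| = 40.043.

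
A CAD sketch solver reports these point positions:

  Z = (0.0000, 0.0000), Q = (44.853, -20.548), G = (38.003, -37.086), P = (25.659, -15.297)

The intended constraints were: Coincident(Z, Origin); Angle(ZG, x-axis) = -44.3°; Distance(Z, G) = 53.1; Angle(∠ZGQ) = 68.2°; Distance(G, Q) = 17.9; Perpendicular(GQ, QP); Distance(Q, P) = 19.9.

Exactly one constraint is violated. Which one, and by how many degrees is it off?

Perpendicular(GQ, QP) — off by 7.20°.

Z = (0.00, 0.00) ✓; ZG at -44.30° ✓; |ZG| = 53.10 ✓; ∠ZGQ = 68.20° ✓; |GQ| = 17.90 ✓; ∠(GQ, QP) = 97.20° ✗; |QP| = 19.90 ✓.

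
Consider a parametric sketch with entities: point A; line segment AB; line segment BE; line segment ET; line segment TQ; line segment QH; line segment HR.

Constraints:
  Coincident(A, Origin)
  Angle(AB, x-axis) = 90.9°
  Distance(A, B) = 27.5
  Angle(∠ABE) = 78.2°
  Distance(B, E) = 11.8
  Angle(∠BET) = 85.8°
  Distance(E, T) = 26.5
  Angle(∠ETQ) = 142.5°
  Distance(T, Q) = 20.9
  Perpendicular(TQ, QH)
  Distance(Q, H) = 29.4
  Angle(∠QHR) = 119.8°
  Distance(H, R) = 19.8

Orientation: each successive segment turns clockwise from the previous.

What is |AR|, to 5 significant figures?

36.408

A is at the origin; AB runs at 90.9° with length 27.5, so B = (-0.43195, 27.497). ∠ABE = 78.2° gives BE at -10.900° from the x-axis; with |BE| = 11.8, E = (11.155, 25.265). ∠BET = 85.8° gives ET at -105.10° from the x-axis; with |ET| = 26.5, T = (4.2518, -0.31974). ∠ETQ = 142.5° gives TQ at -142.60° from the x-axis; with |TQ| = 20.9, Q = (-12.351, -13.014). TQ ⟂ QH, so QH runs at 127.40°; with |QH| = 29.4, H = (-30.208, 10.342). ∠QHR = 119.8° gives HR at 67.200° from the x-axis; with |HR| = 19.8, R = (-22.536, 28.595). Then |AR| = |R − A| = 36.408.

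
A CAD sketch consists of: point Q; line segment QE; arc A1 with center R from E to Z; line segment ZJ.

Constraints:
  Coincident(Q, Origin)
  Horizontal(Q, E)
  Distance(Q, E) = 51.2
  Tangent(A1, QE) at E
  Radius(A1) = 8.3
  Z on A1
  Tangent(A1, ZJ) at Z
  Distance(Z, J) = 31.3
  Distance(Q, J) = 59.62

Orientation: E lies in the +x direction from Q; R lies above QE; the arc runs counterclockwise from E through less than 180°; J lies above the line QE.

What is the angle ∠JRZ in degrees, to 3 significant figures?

75.1°

Checks: |RZ| = 8.300 ✓; ∠(RZ, ZJ) = 90.00° ✓; |ZJ| = 31.30 ✓; |QJ| = 59.62 ✓.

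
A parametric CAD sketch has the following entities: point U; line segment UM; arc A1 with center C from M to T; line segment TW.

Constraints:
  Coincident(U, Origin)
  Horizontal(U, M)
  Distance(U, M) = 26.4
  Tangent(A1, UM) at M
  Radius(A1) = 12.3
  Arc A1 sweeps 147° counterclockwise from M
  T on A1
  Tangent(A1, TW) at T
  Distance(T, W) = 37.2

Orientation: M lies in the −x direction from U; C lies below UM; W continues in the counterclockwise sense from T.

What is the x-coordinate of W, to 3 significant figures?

-1.90

U is at the origin; UM is horizontal with |UM| = 26.4 and M on the −x side, so M = (-26.4, 0.00). A1 meets UM tangentially, so CM is at right angles to UM, so C = M + (0, -12.3) = (-26.4, -12.3). On A1, M sits at bearing 90° from C; a 147° counterclockwise sweep puts T at bearing 237°, so T = C + 12.3·(cos 237°, sin 237°) = (-33.1, -22.6). Since A1 is tangent to TW there, CT ⟂ TW, so TW runs along (−sin 237°, cos 237°); with |TW| = 37.2, W = (-1.90, -42.9). So W.x = -1.90.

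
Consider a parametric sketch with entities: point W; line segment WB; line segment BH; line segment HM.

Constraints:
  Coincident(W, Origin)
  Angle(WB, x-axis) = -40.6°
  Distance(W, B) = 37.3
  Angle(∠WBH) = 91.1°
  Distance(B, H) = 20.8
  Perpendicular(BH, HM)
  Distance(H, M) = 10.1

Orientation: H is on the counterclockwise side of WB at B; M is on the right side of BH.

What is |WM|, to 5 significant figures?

52.049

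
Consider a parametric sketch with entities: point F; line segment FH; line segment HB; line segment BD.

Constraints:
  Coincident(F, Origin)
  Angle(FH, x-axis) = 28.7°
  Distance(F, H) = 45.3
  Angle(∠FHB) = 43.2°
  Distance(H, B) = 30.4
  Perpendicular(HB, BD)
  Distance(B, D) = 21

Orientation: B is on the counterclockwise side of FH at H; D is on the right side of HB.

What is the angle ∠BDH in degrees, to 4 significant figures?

55.36°

F is at the origin; FH runs at 28.7° with length 45.3, so H = 45.3·(cos 28.7°, sin 28.7°) = (39.73, 21.75). ∠FHB = 43.2°, so HB runs at 28.7° + (180° − 43.2°) = 165.5° from the x-axis; with |HB| = 30.4, B = H + 30.4·(cos 165.5°, sin 165.5°) = (10.30, 29.37). HB is perpendicular to BD; with |BD| = 21.0 on the right of HB, D = B + 21.0·(0.2504, 0.9681) = (15.56, 49.70). Then cos ∠BDH = DB·DH / (|DB||DH|), giving 55.36°.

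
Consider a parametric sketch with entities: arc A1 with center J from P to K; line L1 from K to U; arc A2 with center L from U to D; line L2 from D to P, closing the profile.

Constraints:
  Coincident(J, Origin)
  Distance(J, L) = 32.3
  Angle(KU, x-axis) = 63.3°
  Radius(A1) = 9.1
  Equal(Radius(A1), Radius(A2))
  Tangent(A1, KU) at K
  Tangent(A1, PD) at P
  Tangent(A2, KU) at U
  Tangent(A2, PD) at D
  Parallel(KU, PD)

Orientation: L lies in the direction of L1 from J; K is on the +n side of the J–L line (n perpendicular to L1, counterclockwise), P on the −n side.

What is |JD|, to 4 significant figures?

33.56

The slot axis is L1's direction at 63.3°, so u = (cos 63.3°, sin 63.3°) = (0.4493, 0.8934) and n = (−sin 63.3°, cos 63.3°) = (-0.8934, 0.4493). J is at the origin and L lies 32.3 along u from J, so L = 32.3·u = (14.51, 28.86). Tangency of A1 to both parallel lines with radius 9.1 puts K and P at J ± 9.1·n: K = (-8.130, 4.089), P = (8.130, -4.089). Equal radii place U and D the same way about L: U = L + 9.1·n = (6.383, 32.94), D = L − 9.1·n = (22.64, 24.77). Then |JD| = |D − J| = 33.56.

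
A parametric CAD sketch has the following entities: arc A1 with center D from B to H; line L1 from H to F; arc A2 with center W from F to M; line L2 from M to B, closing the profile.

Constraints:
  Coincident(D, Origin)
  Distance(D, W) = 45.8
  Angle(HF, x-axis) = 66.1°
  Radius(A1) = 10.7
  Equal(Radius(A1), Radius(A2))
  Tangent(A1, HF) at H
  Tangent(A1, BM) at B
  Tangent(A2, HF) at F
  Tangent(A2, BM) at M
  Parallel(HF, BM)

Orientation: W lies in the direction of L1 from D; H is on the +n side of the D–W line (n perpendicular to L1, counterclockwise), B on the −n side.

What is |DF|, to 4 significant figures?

47.03

The slot axis is L1's direction at 66.1°, so u = (cos 66.1°, sin 66.1°) = (0.4051, 0.9143) and n = (−sin 66.1°, cos 66.1°) = (-0.9143, 0.4051). D is at the origin and W lies 45.8 along u from D, so W = 45.8·u = (18.56, 41.87). Tangency of A1 to both parallel lines with radius 10.7 puts H and B at D ± 10.7·n: H = (-9.783, 4.335), B = (9.783, -4.335). Equal radii place F and M the same way about W: F = W + 10.7·n = (8.773, 46.21), M = W − 10.7·n = (28.34, 37.54). Then |DF| = |F − D| = 47.03.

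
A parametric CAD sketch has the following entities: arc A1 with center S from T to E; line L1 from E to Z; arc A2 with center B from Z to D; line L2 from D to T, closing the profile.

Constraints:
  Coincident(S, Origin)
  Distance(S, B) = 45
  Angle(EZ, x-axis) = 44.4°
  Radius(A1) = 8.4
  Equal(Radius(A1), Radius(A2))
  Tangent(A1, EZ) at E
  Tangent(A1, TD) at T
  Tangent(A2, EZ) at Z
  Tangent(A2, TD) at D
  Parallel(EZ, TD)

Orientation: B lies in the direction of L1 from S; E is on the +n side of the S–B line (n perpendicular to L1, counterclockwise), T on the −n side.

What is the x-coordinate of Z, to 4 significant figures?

26.27

Tangency of A1 to both parallel lines with radius 8.4 puts E and T at S ± 8.4·n: E = (-5.877, 6.002), T = (5.877, -6.002). Equal radii place Z and D the same way about B: Z = B + 8.4·n = (26.27, 37.49), D = B − 8.4·n = (38.03, 25.48). So Z.x = 26.27.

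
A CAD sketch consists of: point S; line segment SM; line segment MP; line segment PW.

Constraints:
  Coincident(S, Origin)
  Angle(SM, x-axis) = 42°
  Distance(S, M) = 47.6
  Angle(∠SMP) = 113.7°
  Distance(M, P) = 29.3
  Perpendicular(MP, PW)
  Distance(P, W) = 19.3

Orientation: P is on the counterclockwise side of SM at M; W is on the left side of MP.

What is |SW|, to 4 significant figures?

54.18

∠SMP = 113.7°, so MP runs at 42.0° + (180° − 113.7°) = 108.3° from the x-axis; with |MP| = 29.3, P = M + 29.3·(cos 108.3°, sin 108.3°) = (26.17, 59.67). The perpendicularity gives PW at right angles to MP; with |PW| = 19.3 on the left of MP, W = P + 19.3·(-0.9494, -0.3140) = (7.850, 53.61). Then |SW| = |W − S| = 54.18.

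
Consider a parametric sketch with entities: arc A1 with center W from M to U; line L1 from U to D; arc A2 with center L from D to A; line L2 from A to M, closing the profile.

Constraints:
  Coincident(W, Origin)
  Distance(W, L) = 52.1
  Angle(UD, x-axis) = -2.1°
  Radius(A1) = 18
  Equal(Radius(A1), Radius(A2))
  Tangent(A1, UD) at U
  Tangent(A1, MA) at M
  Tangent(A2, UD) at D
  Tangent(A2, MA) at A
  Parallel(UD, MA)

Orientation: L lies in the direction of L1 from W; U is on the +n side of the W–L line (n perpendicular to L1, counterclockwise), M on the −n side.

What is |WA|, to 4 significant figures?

55.12

Tangency of A1 to both parallel lines with radius 18.0 puts U and M at W ± 18.0·n: U = (0.6596, 17.99), M = (-0.6596, -17.99). Equal radii place D and A the same way about L: D = L + 18.0·n = (52.72, 16.08), A = L − 18.0·n = (51.41, -19.90). Then |WA| = |A − W| = 55.12.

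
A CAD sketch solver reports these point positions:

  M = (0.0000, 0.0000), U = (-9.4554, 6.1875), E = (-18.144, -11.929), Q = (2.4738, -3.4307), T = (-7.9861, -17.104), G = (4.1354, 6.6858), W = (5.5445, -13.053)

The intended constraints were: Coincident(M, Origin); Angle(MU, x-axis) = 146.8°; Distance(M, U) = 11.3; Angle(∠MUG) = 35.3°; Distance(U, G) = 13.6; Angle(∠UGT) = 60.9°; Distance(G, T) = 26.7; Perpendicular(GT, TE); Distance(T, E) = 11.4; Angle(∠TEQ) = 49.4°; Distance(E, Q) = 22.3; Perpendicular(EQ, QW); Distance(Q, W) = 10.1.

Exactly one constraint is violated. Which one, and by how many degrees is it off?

Perpendicular(EQ, QW) — off by 4.70°.

M = (0.00, 0.00) ✓; MU at 146.8° ✓; |MU| = 11.30 ✓; ∠MUG = 35.30° ✓; |UG| = 13.60 ✓; ∠UGT = 60.90° ✓; |GT| = 26.70 ✓; ∠(GT, TE) = 90.00° ✓; |TE| = 11.40 ✓; ∠TEQ = 49.40° ✓; |EQ| = 22.30 ✓; ∠(EQ, QW) = 94.70° ✗; |QW| = 10.10 ✓.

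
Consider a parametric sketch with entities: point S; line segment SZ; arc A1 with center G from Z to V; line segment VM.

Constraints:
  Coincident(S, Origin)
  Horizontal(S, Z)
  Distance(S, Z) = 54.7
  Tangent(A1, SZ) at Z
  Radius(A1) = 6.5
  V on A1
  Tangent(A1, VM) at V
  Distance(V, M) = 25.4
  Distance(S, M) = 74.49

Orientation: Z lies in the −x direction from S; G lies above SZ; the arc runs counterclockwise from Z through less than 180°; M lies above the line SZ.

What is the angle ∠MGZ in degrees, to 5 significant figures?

147.54°

Checks: |GV| = 6.500 ✓; ∠(GV, VM) = 90.00° ✓; |VM| = 25.40 ✓; |SM| = 74.49 ✓.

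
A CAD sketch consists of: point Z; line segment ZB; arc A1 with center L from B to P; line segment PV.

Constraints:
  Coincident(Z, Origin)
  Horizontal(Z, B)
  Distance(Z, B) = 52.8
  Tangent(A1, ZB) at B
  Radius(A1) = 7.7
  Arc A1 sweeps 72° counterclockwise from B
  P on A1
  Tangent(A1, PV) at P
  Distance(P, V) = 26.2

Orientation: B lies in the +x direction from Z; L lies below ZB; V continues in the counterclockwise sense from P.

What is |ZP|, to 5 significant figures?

45.787

Z is at the origin; Z and B share the same y with |ZB| = 52.8 and B on the +x side, so B = (52.800, 0.0000). A1 meets ZB tangentially, so LB is at right angles to ZB, so L = B + (0, -7.7) = (52.800, -7.7000). On A1, B sits at bearing 90° from L; a 72° counterclockwise sweep puts P at bearing 162°, so P = L + 7.7·(cos 162°, sin 162°) = (45.477, -5.3206). Then |ZP| = |P − Z| = 45.787.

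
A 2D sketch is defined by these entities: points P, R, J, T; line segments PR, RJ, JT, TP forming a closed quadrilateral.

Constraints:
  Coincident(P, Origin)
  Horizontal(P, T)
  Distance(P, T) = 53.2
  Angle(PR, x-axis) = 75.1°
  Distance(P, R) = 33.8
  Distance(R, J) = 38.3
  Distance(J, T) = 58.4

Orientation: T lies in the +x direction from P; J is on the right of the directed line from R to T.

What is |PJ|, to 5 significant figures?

5.9644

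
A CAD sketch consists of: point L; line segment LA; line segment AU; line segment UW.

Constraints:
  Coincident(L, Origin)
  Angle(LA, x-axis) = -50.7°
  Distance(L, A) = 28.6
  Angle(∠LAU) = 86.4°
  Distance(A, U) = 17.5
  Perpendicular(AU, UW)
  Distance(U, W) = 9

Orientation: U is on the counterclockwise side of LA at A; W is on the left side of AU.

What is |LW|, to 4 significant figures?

25.07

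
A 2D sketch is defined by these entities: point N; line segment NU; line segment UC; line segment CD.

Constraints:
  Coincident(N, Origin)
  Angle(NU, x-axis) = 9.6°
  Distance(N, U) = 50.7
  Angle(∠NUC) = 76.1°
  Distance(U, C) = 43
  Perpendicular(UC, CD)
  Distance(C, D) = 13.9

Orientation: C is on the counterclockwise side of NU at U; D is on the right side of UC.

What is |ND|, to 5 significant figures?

70.238

N is at the origin; NU runs at 9.6° with length 50.7, so U = 50.7·(cos 9.6°, sin 9.6°) = (49.990, 8.4552). ∠NUC = 76.1°, so UC runs at 9.6° + (180° − 76.1°) = 113.50° from the x-axis; with |UC| = 43.0, C = U + 43.0·(cos 113.50°, sin 113.50°) = (32.844, 47.889). The perpendicularity gives CD at right angles to UC; with |CD| = 13.9 on the right of UC, D = C + 13.9·(0.91706, 0.39875) = (45.591, 53.431). Then |ND| = |D − N| = 70.238.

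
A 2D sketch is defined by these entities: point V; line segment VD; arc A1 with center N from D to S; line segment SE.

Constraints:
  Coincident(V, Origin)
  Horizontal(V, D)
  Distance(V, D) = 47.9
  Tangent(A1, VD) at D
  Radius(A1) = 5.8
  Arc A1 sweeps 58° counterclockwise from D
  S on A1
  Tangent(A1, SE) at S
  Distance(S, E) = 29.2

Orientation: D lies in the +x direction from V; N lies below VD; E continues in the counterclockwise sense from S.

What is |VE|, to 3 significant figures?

38.9

On A1, D sits at bearing 90° from N; a 58° counterclockwise sweep puts S at bearing 148°, so S = N + 5.8·(cos 148°, sin 148°) = (43.0, -2.73). Since A1 is tangent to SE there, NS ⟂ SE, so SE runs along (−sin 148°, cos 148°); with |SE| = 29.2, E = (27.5, -27.5). Then |VE| = |E − V| = 38.9.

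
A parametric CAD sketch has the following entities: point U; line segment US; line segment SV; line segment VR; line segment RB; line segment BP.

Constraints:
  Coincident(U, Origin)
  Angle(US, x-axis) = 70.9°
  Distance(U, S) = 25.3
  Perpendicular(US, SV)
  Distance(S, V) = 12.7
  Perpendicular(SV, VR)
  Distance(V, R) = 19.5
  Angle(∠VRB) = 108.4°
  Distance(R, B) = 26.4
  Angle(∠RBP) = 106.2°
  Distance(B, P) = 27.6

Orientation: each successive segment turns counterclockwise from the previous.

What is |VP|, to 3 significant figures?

41.0

U is at the origin; US runs at 70.9° with length 25.3, so S = (8.28, 23.9). The perpendicularity gives SV at right angles to US, so SV runs at 161°; with |SV| = 12.7, V = (-3.72, 28.1). SV ⟂ VR, so VR runs at -109°; with |VR| = 19.5, R = (-10.1, 9.64). ∠VRB = 108.4° gives RB at -37.5° from the x-axis; with |RB| = 26.4, B = (10.8, -6.43). ∠RBP = 106.2° gives BP at 36.3° from the x-axis; with |BP| = 27.6, P = (33.1, 9.90). Then |VP| = |P − V| = 41.0.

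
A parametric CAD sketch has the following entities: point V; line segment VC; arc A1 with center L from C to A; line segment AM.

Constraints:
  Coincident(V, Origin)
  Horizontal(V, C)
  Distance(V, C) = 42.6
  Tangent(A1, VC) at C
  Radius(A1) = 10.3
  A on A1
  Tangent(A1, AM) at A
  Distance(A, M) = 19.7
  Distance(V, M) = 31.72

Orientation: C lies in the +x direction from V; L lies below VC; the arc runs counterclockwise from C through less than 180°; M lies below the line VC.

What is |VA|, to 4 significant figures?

34.23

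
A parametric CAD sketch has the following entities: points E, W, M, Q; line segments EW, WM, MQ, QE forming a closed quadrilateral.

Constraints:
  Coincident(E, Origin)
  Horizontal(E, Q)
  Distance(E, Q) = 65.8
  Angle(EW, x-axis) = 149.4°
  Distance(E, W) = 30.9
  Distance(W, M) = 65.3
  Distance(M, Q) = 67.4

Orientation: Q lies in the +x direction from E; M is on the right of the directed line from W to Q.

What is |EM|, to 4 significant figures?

39.53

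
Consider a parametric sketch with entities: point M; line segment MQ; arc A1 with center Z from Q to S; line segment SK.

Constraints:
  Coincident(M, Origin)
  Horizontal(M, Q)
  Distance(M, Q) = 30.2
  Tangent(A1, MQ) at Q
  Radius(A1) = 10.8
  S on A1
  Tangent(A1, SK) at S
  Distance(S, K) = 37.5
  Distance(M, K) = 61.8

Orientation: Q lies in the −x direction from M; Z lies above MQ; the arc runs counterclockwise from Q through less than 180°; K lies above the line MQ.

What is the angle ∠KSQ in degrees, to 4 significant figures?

121.6°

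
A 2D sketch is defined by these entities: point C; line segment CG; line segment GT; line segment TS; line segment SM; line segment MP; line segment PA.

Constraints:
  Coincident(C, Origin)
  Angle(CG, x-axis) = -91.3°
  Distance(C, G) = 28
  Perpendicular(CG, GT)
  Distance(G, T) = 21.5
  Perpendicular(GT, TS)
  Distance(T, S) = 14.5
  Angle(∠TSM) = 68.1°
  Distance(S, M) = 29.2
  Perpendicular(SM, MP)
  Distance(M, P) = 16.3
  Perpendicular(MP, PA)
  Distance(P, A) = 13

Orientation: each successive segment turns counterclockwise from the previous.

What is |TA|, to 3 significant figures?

11.2

C is at the origin; CG runs at -91.3° with length 28.0, so G = (-0.635, -28.0). The perpendicularity gives GT at right angles to CG, so GT runs at -1.30°; with |GT| = 21.5, T = (20.9, -28.5). The perpendicularity gives TS at right angles to GT, so TS runs at 88.7°; with |TS| = 14.5, S = (21.2, -14.0). ∠TSM = 68.1° gives SM at -159° from the x-axis; with |SM| = 29.2, M = (-6.14, -24.3). SM is perpendicular to MP, so MP runs at -69.4°; with |MP| = 16.3, P = (-0.410, -39.5). MP is perpendicular to PA, so PA runs at 20.6°; with |PA| = 13.0, A = (11.8, -34.9). Then |TA| = |A − T| = 11.2.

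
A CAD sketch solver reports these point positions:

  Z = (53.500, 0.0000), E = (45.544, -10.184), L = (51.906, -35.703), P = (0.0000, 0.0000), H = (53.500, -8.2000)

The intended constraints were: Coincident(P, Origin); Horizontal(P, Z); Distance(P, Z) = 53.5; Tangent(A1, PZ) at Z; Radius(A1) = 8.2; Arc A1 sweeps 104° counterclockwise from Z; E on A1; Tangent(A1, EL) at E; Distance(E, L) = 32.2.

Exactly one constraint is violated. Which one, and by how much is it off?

Distance(E, L) = 32.2 — off by 5.90.

P = (0.00, 0.00) ✓; P.y = 0.00, Z.y = 0.00 ✓; |PZ| = 53.50 ✓; ∠(HZ, ZP) = 90.00° ✓; |HZ| = 8.200 ✓; bearing(H→E) − bearing(H→Z) = 104.0° ✓; |HE| = 8.200 ✓; ∠(HE, EL) = 90.00° ✓; |EL| = 26.30 ✗.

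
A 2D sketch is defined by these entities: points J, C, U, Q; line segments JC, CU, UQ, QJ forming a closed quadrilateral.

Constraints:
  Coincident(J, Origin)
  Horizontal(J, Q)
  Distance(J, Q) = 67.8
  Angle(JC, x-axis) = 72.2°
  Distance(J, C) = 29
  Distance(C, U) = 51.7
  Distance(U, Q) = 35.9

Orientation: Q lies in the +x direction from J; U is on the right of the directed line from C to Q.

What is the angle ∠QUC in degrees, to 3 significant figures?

94.2°

Checks: |CU| = 51.70 ✓; |UQ| = 35.90 ✓.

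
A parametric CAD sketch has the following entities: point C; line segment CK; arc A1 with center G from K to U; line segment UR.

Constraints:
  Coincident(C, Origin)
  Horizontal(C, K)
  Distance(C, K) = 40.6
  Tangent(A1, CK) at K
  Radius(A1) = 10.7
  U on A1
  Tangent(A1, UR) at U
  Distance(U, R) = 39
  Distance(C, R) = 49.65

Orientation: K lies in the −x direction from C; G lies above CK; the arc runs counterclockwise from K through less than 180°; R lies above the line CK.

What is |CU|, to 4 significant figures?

31.29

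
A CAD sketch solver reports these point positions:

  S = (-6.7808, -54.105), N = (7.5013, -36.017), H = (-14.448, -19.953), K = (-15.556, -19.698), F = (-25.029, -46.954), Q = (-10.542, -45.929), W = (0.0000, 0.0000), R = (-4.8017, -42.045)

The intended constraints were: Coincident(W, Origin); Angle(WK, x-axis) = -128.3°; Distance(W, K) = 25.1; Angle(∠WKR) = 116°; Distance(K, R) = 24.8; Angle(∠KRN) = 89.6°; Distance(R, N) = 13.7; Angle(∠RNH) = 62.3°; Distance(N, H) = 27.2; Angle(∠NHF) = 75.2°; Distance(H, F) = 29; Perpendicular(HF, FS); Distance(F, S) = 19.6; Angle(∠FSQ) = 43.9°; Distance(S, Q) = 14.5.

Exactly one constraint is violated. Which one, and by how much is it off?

Distance(S, Q) = 14.5 — off by 5.50.

W = (0.00, 0.00) ✓; WK at -128.3° ✓; |WK| = 25.10 ✓; ∠WKR = 116.0° ✓; |KR| = 24.80 ✓; ∠KRN = 89.60° ✓; |RN| = 13.70 ✓; ∠RNH = 62.30° ✓; |NH| = 27.20 ✓; ∠NHF = 75.20° ✓; |HF| = 29.00 ✓; ∠(HF, FS) = 90.00° ✓; |FS| = 19.60 ✓; ∠FSQ = 43.90° ✓; |SQ| = 9.000 ✗.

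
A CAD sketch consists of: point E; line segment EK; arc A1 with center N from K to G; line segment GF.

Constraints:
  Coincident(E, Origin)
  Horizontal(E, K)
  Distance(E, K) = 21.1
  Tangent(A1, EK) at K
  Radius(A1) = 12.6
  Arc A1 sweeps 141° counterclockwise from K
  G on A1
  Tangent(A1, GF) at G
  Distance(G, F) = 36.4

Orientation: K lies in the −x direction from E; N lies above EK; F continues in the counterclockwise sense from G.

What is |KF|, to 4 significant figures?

49.66

On A1, K sits at bearing -90° from N; a 141° counterclockwise sweep puts G at bearing 51°, so G = N + 12.6·(cos 51°, sin 51°) = (-13.17, 22.39). A1 meets GF tangentially, so NG is at right angles to GF, so GF runs along (−sin 51°, cos 51°); with |GF| = 36.4, F = (-41.46, 45.30). Then |KF| = |F − K| = 49.66.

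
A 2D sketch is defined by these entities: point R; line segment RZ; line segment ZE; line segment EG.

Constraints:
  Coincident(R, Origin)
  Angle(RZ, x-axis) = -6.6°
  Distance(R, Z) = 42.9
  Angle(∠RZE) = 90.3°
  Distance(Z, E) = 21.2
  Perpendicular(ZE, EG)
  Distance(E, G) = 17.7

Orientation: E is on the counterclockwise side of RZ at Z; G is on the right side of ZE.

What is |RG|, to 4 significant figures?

64.28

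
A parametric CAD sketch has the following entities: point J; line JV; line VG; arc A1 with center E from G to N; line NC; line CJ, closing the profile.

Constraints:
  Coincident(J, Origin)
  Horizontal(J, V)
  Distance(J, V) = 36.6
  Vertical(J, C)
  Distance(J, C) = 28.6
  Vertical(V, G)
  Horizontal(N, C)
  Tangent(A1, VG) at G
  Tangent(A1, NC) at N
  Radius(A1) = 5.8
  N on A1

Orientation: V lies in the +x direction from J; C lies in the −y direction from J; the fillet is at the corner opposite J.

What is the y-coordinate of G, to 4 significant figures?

-22.80

J is at the origin; J and V share the same y with |JV| = 36.6 and V on the +x side, so V = (36.60, 0.000). JC is vertical with |JC| = 28.6 and C on the −y side, so C = (0.000, -28.60). The virtual corner opposite J is at (36.60, -28.60). The tangent condition forces EG to be normal to VG and since A1 is tangent to NC there, EN ⟂ NC, with radius 5.8, so the center E sits 5.8 in from both sides at E = (30.80, -22.80). That places the tangent points at G = (36.60, -22.80) on VG and N = (30.80, -28.60) on NC. So G.y = -22.80.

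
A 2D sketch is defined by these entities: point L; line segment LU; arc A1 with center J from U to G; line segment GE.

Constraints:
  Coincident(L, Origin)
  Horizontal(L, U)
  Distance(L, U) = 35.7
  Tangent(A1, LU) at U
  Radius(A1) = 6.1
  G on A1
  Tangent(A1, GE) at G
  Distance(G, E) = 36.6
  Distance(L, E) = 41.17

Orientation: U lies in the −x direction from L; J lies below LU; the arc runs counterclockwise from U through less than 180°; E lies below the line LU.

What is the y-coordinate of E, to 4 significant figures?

-37.77

L is at the origin; LU is horizontal with |LU| = 35.7 and U on the −x side, so U = (-35.70, 0.000). Tangency of A1 to LU means the radius JU is perpendicular to LU, so J = U + (0, -6.1) = (-35.70, -6.100). Since JG ⟂ GE (tangency), |JE| = √(6.1² + 36.6²) = 37.10 regardless of where G sits on A1. So E lies on both circle(L, 41.17) and circle(J, 37.10); the below-LU intersection is E = (-16.37, -37.77). G is the foot of the tangent from E: G = (-40.31, -10.09).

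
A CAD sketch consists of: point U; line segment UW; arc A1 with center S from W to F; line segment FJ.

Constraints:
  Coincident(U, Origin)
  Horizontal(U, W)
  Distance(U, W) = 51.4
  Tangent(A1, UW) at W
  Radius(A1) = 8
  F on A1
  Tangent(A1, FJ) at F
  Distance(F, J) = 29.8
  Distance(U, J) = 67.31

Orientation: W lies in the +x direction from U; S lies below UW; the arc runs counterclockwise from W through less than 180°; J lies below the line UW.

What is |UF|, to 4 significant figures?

45.33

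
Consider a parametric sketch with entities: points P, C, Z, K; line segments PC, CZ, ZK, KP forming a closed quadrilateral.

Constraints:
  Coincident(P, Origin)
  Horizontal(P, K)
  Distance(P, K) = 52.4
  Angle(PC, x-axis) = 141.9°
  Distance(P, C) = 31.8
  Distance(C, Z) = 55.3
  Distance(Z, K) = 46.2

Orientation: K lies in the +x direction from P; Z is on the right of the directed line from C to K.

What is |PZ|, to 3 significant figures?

24.7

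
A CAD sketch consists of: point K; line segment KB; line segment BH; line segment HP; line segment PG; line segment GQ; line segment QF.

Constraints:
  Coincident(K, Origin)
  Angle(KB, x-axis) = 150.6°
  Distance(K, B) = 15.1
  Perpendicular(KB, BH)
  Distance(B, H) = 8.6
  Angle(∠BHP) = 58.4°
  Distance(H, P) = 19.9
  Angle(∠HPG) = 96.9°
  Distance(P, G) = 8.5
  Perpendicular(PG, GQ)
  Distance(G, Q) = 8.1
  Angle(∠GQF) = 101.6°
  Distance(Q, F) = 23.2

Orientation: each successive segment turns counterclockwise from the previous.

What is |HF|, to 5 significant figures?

13.746

PG ⟂ GQ, so GQ runs at 175.30°; with |GQ| = 8.1, Q = (-4.8681, 9.8192). ∠GQF = 101.6° gives QF at -106.30° from the x-axis; with |QF| = 23.2, F = (-11.380, -12.448). Then |HF| = |F − H| = 13.746.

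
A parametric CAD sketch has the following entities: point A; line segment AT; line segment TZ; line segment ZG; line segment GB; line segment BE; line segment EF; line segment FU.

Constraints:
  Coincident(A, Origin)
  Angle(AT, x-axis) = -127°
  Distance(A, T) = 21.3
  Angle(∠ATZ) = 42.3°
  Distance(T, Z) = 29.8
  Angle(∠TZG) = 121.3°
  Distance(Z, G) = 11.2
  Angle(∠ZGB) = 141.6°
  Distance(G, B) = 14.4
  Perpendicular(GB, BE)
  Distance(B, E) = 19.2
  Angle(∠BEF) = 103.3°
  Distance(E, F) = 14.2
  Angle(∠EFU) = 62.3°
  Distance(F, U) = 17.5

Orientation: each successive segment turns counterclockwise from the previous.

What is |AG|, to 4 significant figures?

20.43

A is at the origin; AT runs at -127.0° with length 21.3, so T = (-12.82, -17.01). ∠ATZ = 42.3° gives TZ at 10.70° from the x-axis; with |TZ| = 29.8, Z = (16.46, -11.48). ∠TZG = 121.3° gives ZG at 69.40° from the x-axis; with |ZG| = 11.2, G = (20.40, -0.9942). Then |AG| = |G − A| = 20.43.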